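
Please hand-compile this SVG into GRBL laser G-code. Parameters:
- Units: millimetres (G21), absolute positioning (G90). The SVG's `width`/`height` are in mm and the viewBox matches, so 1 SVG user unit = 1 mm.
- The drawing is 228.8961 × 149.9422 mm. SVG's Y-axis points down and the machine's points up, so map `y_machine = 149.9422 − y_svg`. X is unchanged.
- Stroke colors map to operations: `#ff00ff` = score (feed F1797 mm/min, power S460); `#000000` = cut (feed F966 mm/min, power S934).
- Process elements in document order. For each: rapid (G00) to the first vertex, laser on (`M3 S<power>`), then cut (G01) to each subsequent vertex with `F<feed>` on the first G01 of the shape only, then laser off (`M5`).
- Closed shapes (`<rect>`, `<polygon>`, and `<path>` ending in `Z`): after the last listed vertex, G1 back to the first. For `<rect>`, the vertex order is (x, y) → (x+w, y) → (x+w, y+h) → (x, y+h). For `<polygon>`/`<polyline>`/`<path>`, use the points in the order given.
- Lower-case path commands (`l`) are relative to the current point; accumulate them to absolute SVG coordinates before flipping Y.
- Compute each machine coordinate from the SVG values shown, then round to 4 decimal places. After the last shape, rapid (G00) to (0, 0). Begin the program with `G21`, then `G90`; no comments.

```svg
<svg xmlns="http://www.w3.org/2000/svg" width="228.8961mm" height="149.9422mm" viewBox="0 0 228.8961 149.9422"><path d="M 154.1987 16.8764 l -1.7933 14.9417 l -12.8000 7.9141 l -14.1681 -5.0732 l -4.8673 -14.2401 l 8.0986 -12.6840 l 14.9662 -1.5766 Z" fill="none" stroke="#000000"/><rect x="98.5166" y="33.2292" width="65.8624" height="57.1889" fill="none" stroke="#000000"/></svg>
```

1 u = 1 mm; y_m = 149.9422 − y.

[1] `<path>` regular polygon, #000000→cut S934 F966: (154.1987,133.0658) → (152.4054,118.1241) → (139.6054,110.2100) → (125.4373,115.2832) → (120.5700,129.5233) → (128.6686,142.2073) → (143.6348,143.7839) → (154.1987,133.0658) (closed)

[2] `<rect>` rectangle, #000000→cut S934 F966: (98.5166,116.7130) → (164.3790,116.7130) → (164.3790,59.5241) → (98.5166,59.5241) → (98.5166,116.7130) (closed)

G21
G90
G00 X154.1987 Y133.0658
M3 S934
G01 X152.4054 Y118.1241 F966
G01 X139.6054 Y110.2100
G01 X125.4373 Y115.2832
G01 X120.5700 Y129.5233
G01 X128.6686 Y142.2073
G01 X143.6348 Y143.7839
G01 X154.1987 Y133.0658
M5
G00 X98.5166 Y116.7130
M3 S934
G01 X164.3790 Y116.7130 F966
G01 X164.3790 Y59.5241
G01 X98.5166 Y59.5241
G01 X98.5166 Y116.7130
M5
G00 X0.0000 Y0.0000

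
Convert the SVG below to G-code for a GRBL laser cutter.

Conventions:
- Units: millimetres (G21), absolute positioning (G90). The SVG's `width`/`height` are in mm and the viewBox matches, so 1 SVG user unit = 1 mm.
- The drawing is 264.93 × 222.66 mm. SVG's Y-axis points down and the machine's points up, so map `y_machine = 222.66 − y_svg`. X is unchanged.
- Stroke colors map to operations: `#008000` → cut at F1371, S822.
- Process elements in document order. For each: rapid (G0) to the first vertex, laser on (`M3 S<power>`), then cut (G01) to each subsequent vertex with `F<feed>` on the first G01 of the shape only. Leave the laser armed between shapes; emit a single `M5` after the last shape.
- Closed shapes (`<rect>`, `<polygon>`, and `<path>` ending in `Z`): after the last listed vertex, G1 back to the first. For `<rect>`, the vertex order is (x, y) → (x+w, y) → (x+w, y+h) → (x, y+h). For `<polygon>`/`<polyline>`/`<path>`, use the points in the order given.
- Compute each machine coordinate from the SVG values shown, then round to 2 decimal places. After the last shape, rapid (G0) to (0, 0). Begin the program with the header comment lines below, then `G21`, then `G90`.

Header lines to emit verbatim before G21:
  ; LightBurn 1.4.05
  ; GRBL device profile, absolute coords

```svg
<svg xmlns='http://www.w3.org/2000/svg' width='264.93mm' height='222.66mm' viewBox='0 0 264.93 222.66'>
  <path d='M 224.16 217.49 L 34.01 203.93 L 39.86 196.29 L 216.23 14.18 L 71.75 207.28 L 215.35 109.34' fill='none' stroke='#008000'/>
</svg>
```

; LightBurn 1.4.05
; GRBL device profile, absolute coords
G21
G90
G0 X224.16 Y5.17
M3 S822
G01 X34.01 Y18.73 F1371
G01 X39.86 Y26.37
G01 X216.23 Y208.48
G01 X71.75 Y15.38
G01 X215.35 Y113.32
M5
G0 X0.00 Y0.00

1 u = 1 mm; y_m = 222.66 − y.

[1] `<path>` open polyline, #008000→cut S822 F1371: (224.16,5.17) → (34.01,18.73) → (39.86,26.37) → (216.23,208.48) → (71.75,15.38) → (215.35,113.32)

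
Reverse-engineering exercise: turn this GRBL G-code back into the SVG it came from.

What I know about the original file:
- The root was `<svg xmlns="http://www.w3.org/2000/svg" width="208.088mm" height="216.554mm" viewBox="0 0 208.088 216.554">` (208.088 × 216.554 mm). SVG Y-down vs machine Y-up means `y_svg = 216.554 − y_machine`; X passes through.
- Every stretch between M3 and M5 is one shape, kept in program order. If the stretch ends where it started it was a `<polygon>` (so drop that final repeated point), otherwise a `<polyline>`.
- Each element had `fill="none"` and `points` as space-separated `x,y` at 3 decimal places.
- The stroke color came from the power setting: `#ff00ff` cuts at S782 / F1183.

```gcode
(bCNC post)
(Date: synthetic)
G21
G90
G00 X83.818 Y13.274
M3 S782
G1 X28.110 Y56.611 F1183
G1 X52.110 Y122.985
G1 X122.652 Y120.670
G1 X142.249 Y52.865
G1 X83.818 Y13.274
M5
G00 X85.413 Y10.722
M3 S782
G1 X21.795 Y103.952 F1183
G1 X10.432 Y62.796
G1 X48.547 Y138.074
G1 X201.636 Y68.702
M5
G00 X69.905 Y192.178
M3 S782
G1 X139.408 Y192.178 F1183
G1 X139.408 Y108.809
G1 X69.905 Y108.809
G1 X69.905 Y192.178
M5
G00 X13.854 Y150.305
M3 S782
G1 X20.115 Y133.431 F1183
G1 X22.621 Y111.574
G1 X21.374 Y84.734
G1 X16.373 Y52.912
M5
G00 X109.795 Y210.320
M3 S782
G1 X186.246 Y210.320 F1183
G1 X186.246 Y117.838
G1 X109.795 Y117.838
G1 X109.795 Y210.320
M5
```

y_svg = 216.554 − y_m. Every run uses S782, so all elements get stroke `#ff00ff` (cut).

[1] closed run; points: 83.818,203.280 28.110,159.943 52.110,93.569 122.652,95.884 142.249,163.689

[2] open run; points: 85.413,205.832 21.795,112.602 10.432,153.758 48.547,78.480 201.636,147.852

[3] closed run; points: 69.905,24.376 139.408,24.376 139.408,107.745 69.905,107.745

[4] open run; points: 13.854,66.249 20.115,83.123 22.621,104.980 21.374,131.820 16.373,163.642

[5] closed run; points: 109.795,6.234 186.246,6.234 186.246,98.716 109.795,98.716

<svg xmlns="http://www.w3.org/2000/svg" width="208.088mm" height="216.554mm" viewBox="0 0 208.088 216.554">
  <polygon points="83.818,203.280 28.110,159.943 52.110,93.569 122.652,95.884 142.249,163.689" fill="none" stroke="#ff00ff"/>
  <polyline points="85.413,205.832 21.795,112.602 10.432,153.758 48.547,78.480 201.636,147.852" fill="none" stroke="#ff00ff"/>
  <polygon points="69.905,24.376 139.408,24.376 139.408,107.745 69.905,107.745" fill="none" stroke="#ff00ff"/>
  <polyline points="13.854,66.249 20.115,83.123 22.621,104.980 21.374,131.820 16.373,163.642" fill="none" stroke="#ff00ff"/>
  <polygon points="109.795,6.234 186.246,6.234 186.246,98.716 109.795,98.716" fill="none" stroke="#ff00ff"/>
</svg>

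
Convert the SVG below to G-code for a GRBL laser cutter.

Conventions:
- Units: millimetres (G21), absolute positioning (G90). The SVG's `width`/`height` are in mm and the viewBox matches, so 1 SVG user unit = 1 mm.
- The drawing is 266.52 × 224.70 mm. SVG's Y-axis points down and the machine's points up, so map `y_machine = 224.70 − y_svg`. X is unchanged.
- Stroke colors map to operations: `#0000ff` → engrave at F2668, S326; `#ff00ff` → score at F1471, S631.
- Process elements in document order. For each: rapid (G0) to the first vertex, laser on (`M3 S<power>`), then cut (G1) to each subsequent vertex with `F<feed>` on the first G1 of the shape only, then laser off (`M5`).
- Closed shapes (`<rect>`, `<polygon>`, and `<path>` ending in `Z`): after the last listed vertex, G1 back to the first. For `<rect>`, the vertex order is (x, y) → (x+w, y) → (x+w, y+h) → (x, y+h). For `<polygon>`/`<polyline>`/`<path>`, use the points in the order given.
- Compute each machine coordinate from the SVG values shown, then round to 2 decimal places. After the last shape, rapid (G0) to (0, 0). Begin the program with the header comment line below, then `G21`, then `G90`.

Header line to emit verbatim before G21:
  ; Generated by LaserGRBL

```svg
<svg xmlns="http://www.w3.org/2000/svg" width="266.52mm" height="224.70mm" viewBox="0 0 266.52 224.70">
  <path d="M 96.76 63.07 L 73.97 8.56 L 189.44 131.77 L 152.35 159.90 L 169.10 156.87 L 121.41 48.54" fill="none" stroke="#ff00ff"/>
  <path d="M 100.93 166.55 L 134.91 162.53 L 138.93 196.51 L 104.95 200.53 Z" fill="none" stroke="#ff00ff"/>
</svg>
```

; Generated by LaserGRBL
G21
G90
G0 X96.76 Y161.63
M3 S631
G1 X73.97 Y216.14 F1471
G1 X189.44 Y92.93
G1 X152.35 Y64.80
G1 X169.10 Y67.83
G1 X121.41 Y176.16
M5
G0 X100.93 Y58.15
M3 S631
G1 X134.91 Y62.17 F1471
G1 X138.93 Y28.19
G1 X104.95 Y24.17
G1 X100.93 Y58.15
M5
G0 X0.00 Y0.00

1 u = 1 mm; y_m = 224.70 − y.

[1] `<path>` open polyline, #ff00ff→score S631 F1471: (96.76,161.63) → (73.97,216.14) → (189.44,92.93) → (152.35,64.80) → (169.10,67.83) → (121.41,176.16)

[2] `<path>` regular polygon, #ff00ff→score S631 F1471: (100.93,58.15) → (134.91,62.17) → (138.93,28.19) → (104.95,24.17) → (100.93,58.15) (closed)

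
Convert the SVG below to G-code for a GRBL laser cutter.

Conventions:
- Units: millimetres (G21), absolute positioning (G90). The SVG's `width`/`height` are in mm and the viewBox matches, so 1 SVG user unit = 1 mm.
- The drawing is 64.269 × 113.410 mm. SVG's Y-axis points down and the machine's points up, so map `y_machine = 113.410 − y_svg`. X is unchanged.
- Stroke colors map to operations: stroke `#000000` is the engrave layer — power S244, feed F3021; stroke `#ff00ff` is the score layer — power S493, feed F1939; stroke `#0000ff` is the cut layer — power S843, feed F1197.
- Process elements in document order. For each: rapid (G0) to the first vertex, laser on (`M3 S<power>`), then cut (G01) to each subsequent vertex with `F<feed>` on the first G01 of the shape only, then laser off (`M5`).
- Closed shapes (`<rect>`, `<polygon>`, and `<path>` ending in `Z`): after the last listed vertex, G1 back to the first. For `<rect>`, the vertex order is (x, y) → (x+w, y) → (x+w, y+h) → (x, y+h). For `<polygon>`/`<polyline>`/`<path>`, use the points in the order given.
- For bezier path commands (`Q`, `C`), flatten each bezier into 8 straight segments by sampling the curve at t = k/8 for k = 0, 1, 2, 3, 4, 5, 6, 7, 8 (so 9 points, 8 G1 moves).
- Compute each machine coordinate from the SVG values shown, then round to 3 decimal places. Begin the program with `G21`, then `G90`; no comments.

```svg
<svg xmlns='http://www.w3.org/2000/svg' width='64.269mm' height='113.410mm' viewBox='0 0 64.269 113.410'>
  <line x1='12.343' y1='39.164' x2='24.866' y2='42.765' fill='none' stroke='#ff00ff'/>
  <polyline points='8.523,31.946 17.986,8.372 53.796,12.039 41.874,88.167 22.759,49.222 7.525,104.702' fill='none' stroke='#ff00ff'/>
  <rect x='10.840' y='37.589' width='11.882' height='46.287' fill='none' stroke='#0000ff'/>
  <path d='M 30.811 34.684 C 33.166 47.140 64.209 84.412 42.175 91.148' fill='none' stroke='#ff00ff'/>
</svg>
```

1 u = 1 mm; y_m = 113.410 − y.

[1] `<line>` line segment, #ff00ff→score S493 F1939: (12.343,74.246) → (24.866,70.645)

[2] `<polyline>` open polyline, #ff00ff→score S493 F1939: (8.523,81.464) → (17.986,105.038) → (53.796,101.371) → (41.874,25.243) → (22.759,64.188) → (7.525,8.708)

[3] `<rect>` rectangle, #0000ff→cut S843 F1197: (10.840,75.821) → (22.722,75.821) → (22.722,29.534) → (10.840,29.534) → (10.840,75.821) (closed)

[4] `<path>` cubic bezier, #ff00ff→score S493 F1939: (30.811,78.726) → (32.879,73.000) → (36.679,65.596) → (41.251,57.163) → (45.639,48.349) → (48.883,39.803) → (50.026,32.175) → (48.109,26.111) → (42.175,22.262)

G21
G90
G0 X12.343 Y74.246
M3 S493
G01 X24.866 Y70.645 F1939
M5
G0 X8.523 Y81.464
M3 S493
G01 X17.986 Y105.038 F1939
G01 X53.796 Y101.371
G01 X41.874 Y25.243
G01 X22.759 Y64.188
G01 X7.525 Y8.708
M5
G0 X10.840 Y75.821
M3 S843
G01 X22.722 Y75.821 F1197
G01 X22.722 Y29.534
G01 X10.840 Y29.534
G01 X10.840 Y75.821
M5
G0 X30.811 Y78.726
M3 S493
G01 X32.879 Y73.000 F1939
G01 X36.679 Y65.596
G01 X41.251 Y57.163
G01 X45.639 Y48.349
G01 X48.883 Y39.803
G01 X50.026 Y32.175
G01 X48.109 Y26.111
G01 X42.175 Y22.262
M5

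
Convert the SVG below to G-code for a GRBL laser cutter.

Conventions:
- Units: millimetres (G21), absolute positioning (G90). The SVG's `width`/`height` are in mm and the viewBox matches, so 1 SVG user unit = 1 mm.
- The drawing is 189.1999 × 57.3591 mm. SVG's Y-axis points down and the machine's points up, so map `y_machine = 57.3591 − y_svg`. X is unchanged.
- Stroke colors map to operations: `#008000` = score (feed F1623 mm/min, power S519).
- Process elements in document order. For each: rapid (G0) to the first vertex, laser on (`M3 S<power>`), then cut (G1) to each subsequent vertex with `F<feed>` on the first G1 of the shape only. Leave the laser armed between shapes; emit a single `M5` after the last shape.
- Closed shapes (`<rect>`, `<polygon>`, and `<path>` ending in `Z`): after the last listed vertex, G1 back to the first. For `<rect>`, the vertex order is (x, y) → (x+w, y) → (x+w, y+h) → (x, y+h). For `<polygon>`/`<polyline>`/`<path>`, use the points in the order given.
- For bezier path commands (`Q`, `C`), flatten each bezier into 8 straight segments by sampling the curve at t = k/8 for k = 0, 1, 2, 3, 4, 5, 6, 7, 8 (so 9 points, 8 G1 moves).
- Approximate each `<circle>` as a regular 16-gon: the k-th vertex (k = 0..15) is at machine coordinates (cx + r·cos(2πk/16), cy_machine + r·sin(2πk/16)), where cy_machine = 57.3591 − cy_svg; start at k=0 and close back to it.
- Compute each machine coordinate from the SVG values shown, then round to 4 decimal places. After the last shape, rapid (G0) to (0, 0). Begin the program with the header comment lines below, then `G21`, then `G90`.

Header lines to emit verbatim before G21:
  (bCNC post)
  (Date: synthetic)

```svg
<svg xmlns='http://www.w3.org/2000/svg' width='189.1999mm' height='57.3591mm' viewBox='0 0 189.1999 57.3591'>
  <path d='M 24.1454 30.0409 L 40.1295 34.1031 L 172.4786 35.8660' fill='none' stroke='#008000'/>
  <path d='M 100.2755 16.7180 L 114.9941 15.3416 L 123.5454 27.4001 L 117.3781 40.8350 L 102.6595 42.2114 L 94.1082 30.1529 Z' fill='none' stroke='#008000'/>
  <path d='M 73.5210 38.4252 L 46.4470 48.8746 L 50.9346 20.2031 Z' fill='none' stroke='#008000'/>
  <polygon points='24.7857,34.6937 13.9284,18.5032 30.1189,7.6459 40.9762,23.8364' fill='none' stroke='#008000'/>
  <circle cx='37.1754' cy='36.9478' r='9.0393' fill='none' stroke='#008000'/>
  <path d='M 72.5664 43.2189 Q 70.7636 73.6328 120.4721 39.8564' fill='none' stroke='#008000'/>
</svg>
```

viewBox `0 0 189.1999 57.3591` with mm width/height → 1 unit = 1 mm. Flip: y_m = 57.3591 − y_svg.

**Shape 1** — `<path>` open polyline, stroke `#008000` → score (S519, F1623). Machine vertices: (24.1454,27.3182) → (40.1295,23.2560) → (172.4786,21.4931). Open path.

**Shape 2** — `<path>` regular polygon, stroke `#008000` → score (S519, F1623). Machine vertices: (100.2755,40.6411) → (114.9941,42.0175) → (123.5454,29.9590) → (117.3781,16.5241) → (102.6595,15.1477) → (94.1082,27.2062) → (100.2755,40.6411). Closed: final G1 returns to the first vertex.

**Shape 3** — `<path>` regular polygon, stroke `#008000` → score (S519, F1623). Machine vertices: (73.5210,18.9339) → (46.4470,8.4845) → (50.9346,37.1560) → (73.5210,18.9339). Closed: final G1 returns to the first vertex.

**Shape 4** — `<polygon>` regular polygon, stroke `#008000` → score (S519, F1623). Machine vertices: (24.7857,22.6654) → (13.9284,38.8559) → (30.1189,49.7132) → (40.9762,33.5227) → (24.7857,22.6654). Closed: final G1 returns to the first vertex.

**Shape 5** — `<circle>` circle, stroke `#008000` → score (S519, F1623). Machine vertices: (46.2147,20.4113) → (45.5266,23.8705) → (43.5672,26.8031) → (40.6346,28.7625) → (37.1754,29.4506) → (33.7162,28.7625) → (30.7836,26.8031) → (28.8242,23.8705) → (28.1361,20.4113) → (28.8242,16.9521) → (30.7836,14.0195) → (33.7162,12.0601) → (37.1754,11.3720) → (40.6346,12.0601) → (43.5672,14.0195) → (45.5266,16.9521) → (46.2147,20.4113). Closed: final G1 returns to the first vertex.

**Shape 6** — `<path>` quadratic bezier, stroke `#008000` → score (S519, F1623). Control points (SVG): P0=(72.5664,43.2189), P1=(70.7636,73.6328), P2=(120.4721,39.8564); sampled at t=k/8. Machine vertices: (72.5664,14.1402) → (72.9206,7.5397) → (74.8845,2.9451) → (78.4581,0.3565) → (83.6414,-0.2261) → (90.4345,1.1972) → (98.8373,4.6264) → (108.8498,10.0616) → (120.4721,17.5027). Open path.

(bCNC post)
(Date: synthetic)
G21
G90
G0 X24.1454 Y27.3182
M3 S519
G1 X40.1295 Y23.2560 F1623
G1 X172.4786 Y21.4931
G0 X100.2755 Y40.6411
M3 S519
G1 X114.9941 Y42.0175 F1623
G1 X123.5454 Y29.9590
G1 X117.3781 Y16.5241
G1 X102.6595 Y15.1477
G1 X94.1082 Y27.2062
G1 X100.2755 Y40.6411
G0 X73.5210 Y18.9339
M3 S519
G1 X46.4470 Y8.4845 F1623
G1 X50.9346 Y37.1560
G1 X73.5210 Y18.9339
G0 X24.7857 Y22.6654
M3 S519
G1 X13.9284 Y38.8559 F1623
G1 X30.1189 Y49.7132
G1 X40.9762 Y33.5227
G1 X24.7857 Y22.6654
G0 X46.2147 Y20.4113
M3 S519
G1 X45.5266 Y23.8705 F1623
G1 X43.5672 Y26.8031
G1 X40.6346 Y28.7625
G1 X37.1754 Y29.4506
G1 X33.7162 Y28.7625
G1 X30.7836 Y26.8031
G1 X28.8242 Y23.8705
G1 X28.1361 Y20.4113
G1 X28.8242 Y16.9521
G1 X30.7836 Y14.0195
G1 X33.7162 Y12.0601
G1 X37.1754 Y11.3720
G1 X40.6346 Y12.0601
G1 X43.5672 Y14.0195
G1 X45.5266 Y16.9521
G1 X46.2147 Y20.4113
G0 X72.5664 Y14.1402
M3 S519
G1 X72.9206 Y7.5397 F1623
G1 X74.8845 Y2.9451
G1 X78.4581 Y0.3565
G1 X83.6414 Y-0.2261
G1 X90.4345 Y1.1972
G1 X98.8373 Y4.6264
G1 X108.8498 Y10.0616
G1 X120.4721 Y17.5027
M5
G0 X0.0000 Y0.0000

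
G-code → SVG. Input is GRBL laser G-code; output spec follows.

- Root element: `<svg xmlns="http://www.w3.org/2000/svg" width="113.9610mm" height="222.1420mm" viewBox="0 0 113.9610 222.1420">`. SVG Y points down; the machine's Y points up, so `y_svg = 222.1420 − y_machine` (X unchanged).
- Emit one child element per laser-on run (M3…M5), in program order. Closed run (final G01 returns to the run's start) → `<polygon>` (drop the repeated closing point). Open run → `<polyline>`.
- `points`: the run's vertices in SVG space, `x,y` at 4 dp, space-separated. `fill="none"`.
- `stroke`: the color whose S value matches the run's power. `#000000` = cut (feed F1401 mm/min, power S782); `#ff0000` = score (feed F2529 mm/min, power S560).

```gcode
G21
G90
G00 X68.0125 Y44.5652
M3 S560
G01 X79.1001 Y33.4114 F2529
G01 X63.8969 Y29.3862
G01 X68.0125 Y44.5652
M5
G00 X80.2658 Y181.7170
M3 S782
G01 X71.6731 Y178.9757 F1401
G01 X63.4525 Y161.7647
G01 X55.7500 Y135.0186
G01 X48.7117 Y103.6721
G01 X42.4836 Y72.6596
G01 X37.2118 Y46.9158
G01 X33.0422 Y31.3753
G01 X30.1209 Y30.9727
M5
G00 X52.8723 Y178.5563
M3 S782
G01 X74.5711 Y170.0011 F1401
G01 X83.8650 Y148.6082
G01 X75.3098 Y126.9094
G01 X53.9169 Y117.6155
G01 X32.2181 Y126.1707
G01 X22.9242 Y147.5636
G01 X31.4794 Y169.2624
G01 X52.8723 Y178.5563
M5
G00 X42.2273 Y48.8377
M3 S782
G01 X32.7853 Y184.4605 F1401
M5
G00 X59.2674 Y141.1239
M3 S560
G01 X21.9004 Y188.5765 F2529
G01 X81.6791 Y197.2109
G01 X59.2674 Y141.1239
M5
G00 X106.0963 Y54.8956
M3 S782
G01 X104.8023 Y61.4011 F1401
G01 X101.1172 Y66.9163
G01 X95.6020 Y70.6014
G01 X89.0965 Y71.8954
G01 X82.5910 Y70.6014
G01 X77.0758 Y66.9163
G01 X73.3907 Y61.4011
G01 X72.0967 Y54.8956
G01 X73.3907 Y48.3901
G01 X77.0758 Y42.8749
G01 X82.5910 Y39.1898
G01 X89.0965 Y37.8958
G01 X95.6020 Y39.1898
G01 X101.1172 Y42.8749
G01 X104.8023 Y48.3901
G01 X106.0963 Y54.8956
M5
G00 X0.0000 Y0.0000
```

y_svg = 222.1420 − y_m.

[1] S560→`#ff0000` (score); closed run; points: 68.0125,177.5768 79.1001,188.7306 63.8969,192.7558

[2] S782→`#000000` (cut); open run; points: 80.2658,40.4250 71.6731,43.1663 63.4525,60.3773 55.7500,87.1234 48.7117,118.4699 42.4836,149.4824 37.2118,175.2262 33.0422,190.7667 30.1209,191.1693

[3] S782→`#000000` (cut); closed run; points: 52.8723,43.5857 74.5711,52.1409 83.8650,73.5338 75.3098,95.2326 53.9169,104.5265 32.2181,95.9713 22.9242,74.5784 31.4794,52.8796

[4] S782→`#000000` (cut); open run; points: 42.2273,173.3043 32.7853,37.6815

[5] S560→`#ff0000` (score); closed run; points: 59.2674,81.0181 21.9004,33.5655 81.6791,24.9311

[6] S782→`#000000` (cut); closed run; points: 106.0963,167.2464 104.8023,160.7409 101.1172,155.2257 95.6020,151.5406 89.0965,150.2466 82.5910,151.5406 77.0758,155.2257 73.3907,160.7409 72.0967,167.2464 73.3907,173.7519 77.0758,179.2671 82.5910,182.9522 89.0965,184.2462 95.6020,182.9522 101.1172,179.2671 104.8023,173.7519

<svg xmlns="http://www.w3.org/2000/svg" width="113.9610mm" height="222.1420mm" viewBox="0 0 113.9610 222.1420">
  <polygon points="68.0125,177.5768 79.1001,188.7306 63.8969,192.7558" fill="none" stroke="#ff0000"/>
  <polyline points="80.2658,40.4250 71.6731,43.1663 63.4525,60.3773 55.7500,87.1234 48.7117,118.4699 42.4836,149.4824 37.2118,175.2262 33.0422,190.7667 30.1209,191.1693" fill="none" stroke="#000000"/>
  <polygon points="52.8723,43.5857 74.5711,52.1409 83.8650,73.5338 75.3098,95.2326 53.9169,104.5265 32.2181,95.9713 22.9242,74.5784 31.4794,52.8796" fill="none" stroke="#000000"/>
  <polyline points="42.2273,173.3043 32.7853,37.6815" fill="none" stroke="#000000"/>
  <polygon points="59.2674,81.0181 21.9004,33.5655 81.6791,24.9311" fill="none" stroke="#ff0000"/>
  <polygon points="106.0963,167.2464 104.8023,160.7409 101.1172,155.2257 95.6020,151.5406 89.0965,150.2466 82.5910,151.5406 77.0758,155.2257 73.3907,160.7409 72.0967,167.2464 73.3907,173.7519 77.0758,179.2671 82.5910,182.9522 89.0965,184.2462 95.6020,182.9522 101.1172,179.2671 104.8023,173.7519" fill="none" stroke="#000000"/>
</svg>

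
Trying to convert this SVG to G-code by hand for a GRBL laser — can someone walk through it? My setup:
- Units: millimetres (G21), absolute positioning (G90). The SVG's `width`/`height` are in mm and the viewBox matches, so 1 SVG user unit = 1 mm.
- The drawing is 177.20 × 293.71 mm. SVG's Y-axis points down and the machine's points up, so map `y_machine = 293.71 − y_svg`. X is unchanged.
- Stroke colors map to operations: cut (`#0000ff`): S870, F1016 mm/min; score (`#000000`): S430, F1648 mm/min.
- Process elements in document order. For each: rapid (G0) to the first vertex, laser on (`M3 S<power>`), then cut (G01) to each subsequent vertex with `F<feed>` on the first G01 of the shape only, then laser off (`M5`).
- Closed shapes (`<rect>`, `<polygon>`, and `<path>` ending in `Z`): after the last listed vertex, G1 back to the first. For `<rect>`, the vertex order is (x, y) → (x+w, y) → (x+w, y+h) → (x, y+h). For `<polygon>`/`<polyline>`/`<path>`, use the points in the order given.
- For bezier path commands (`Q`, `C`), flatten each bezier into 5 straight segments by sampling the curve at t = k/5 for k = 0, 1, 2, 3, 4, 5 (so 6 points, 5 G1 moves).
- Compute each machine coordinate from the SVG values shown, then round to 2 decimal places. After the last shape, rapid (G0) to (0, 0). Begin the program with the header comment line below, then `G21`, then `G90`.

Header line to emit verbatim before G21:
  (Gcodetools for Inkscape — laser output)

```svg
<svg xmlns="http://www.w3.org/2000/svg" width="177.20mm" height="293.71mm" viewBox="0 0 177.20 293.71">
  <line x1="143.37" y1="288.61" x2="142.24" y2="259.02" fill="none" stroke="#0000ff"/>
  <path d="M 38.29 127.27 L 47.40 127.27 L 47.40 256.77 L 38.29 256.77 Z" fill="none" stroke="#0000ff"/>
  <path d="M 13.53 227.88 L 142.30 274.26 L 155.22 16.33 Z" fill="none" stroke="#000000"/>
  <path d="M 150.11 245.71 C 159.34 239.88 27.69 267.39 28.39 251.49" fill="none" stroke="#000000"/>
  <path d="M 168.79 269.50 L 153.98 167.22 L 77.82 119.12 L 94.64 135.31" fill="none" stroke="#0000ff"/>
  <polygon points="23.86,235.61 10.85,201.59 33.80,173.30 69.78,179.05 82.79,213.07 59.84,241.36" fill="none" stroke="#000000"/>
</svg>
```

viewBox `0 0 177.20 293.71` with mm width/height → 1 unit = 1 mm. Flip: y_m = 293.71 − y_svg.

**Shape 1** — `<line>` line segment, stroke `#0000ff` → cut (S870, F1016). Machine vertices: (143.37,5.10) → (142.24,34.69). Open path.

**Shape 2** — `<path>` rectangle, stroke `#0000ff` → cut (S870, F1016). Machine vertices: (38.29,166.44) → (47.40,166.44) → (47.40,36.94) → (38.29,36.94) → (38.29,166.44). Closed: final G1 returns to the first vertex.

**Shape 3** — `<path>` closed polygon, stroke `#000000` → score (S430, F1648). Machine vertices: (13.53,65.83) → (142.30,19.45) → (155.22,277.38) → (13.53,65.83). Closed: final G1 returns to the first vertex.

**Shape 4** — `<path>` cubic bezier, stroke `#000000` → score (S430, F1648). Control points (SVG): P0=(150.11,245.71), P1=(159.34,239.88), P2=(27.69,267.39), P3=(28.39,251.49); sampled at t=k/5. Machine vertices: (150.11,48.00) → (140.93,48.11) → (111.05,43.90) → (73.59,39.06) → (41.67,37.28) → (28.39,42.22). Open path.

**Shape 5** — `<path>` open polyline, stroke `#0000ff` → cut (S870, F1016). Machine vertices: (168.79,24.21) → (153.98,126.49) → (77.82,174.59) → (94.64,158.40). Open path.

**Shape 6** — `<polygon>` regular polygon, stroke `#000000` → score (S430, F1648). Machine vertices: (23.86,58.10) → (10.85,92.12) → (33.80,120.41) → (69.78,114.66) → (82.79,80.64) → (59.84,52.35) → (23.86,58.10). Closed: final G1 returns to the first vertex.

(Gcodetools for Inkscape — laser output)
G21
G90
G0 X143.37 Y5.10
M3 S870
G01 X142.24 Y34.69 F1016
M5
G0 X38.29 Y166.44
M3 S870
G01 X47.40 Y166.44 F1016
G01 X47.40 Y36.94
G01 X38.29 Y36.94
G01 X38.29 Y166.44
M5
G0 X13.53 Y65.83
M3 S430
G01 X142.30 Y19.45 F1648
G01 X155.22 Y277.38
G01 X13.53 Y65.83
M5
G0 X150.11 Y48.00
M3 S430
G01 X140.93 Y48.11 F1648
G01 X111.05 Y43.90
G01 X73.59 Y39.06
G01 X41.67 Y37.28
G01 X28.39 Y42.22
M5
G0 X168.79 Y24.21
M3 S870
G01 X153.98 Y126.49 F1016
G01 X77.82 Y174.59
G01 X94.64 Y158.40
M5
G0 X23.86 Y58.10
M3 S430
G01 X10.85 Y92.12 F1648
G01 X33.80 Y120.41
G01 X69.78 Y114.66
G01 X82.79 Y80.64
G01 X59.84 Y52.35
G01 X23.86 Y58.10
M5
G0 X0.00 Y0.00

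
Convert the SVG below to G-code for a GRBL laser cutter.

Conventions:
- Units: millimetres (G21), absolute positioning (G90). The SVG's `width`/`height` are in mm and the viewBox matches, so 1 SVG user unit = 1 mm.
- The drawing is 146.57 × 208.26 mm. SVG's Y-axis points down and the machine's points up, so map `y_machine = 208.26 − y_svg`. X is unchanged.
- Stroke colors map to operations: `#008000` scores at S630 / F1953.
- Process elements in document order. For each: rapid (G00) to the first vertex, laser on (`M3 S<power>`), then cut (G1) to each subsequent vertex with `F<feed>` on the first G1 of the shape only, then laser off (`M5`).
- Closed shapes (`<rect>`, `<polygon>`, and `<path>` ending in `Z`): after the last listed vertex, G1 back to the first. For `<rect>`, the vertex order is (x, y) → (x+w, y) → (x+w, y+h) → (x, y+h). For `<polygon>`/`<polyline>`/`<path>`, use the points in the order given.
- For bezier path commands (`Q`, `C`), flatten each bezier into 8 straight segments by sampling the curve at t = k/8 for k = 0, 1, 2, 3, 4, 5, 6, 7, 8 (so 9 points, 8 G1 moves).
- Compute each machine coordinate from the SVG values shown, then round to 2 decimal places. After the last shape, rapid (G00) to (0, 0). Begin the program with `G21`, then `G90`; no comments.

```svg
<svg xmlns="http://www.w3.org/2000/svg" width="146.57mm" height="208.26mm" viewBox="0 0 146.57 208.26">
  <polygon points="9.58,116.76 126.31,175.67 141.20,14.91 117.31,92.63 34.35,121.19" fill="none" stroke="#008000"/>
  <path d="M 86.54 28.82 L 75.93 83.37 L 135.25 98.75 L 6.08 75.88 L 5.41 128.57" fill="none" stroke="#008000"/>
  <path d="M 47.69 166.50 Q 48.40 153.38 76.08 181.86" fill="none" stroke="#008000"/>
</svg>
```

Since the viewBox matches the mm dimensions, user units are millimetres directly. The only transform is the Y-flip y_m = 208.26 − y_svg.

Shape 1 is a closed polygon drawn with `<polygon>`. Its stroke #008000 means score at S630, F1953. After flipping Y the toolpath is (9.58,91.50) → (126.31,32.59) → (141.20,193.35) → (117.31,115.63) → (34.35,87.07) → (9.58,91.50), returning to the start.

Shape 2 is a open polyline drawn with `<path>`. Its stroke #008000 means score at S630, F1953. After flipping Y the toolpath is (86.54,179.44) → (75.93,124.89) → (135.25,109.51) → (6.08,132.38) → (5.41,79.69).

Shape 3 is a quadratic bezier drawn with `<path>`. Its stroke #008000 means score at S630, F1953. After flipping Y the toolpath is (47.69,41.76) → (48.29,44.39) → (49.73,45.72) → (52.02,45.75) → (55.14,44.48) → (59.11,41.91) → (63.93,38.04) → (69.58,32.87) → (76.08,26.40).

G21
G90
G00 X9.58 Y91.50
M3 S630
G1 X126.31 Y32.59 F1953
G1 X141.20 Y193.35
G1 X117.31 Y115.63
G1 X34.35 Y87.07
G1 X9.58 Y91.50
M5
G00 X86.54 Y179.44
M3 S630
G1 X75.93 Y124.89 F1953
G1 X135.25 Y109.51
G1 X6.08 Y132.38
G1 X5.41 Y79.69
M5
G00 X47.69 Y41.76
M3 S630
G1 X48.29 Y44.39 F1953
G1 X49.73 Y45.72
G1 X52.02 Y45.75
G1 X55.14 Y44.48
G1 X59.11 Y41.91
G1 X63.93 Y38.04
G1 X69.58 Y32.87
G1 X76.08 Y26.40
M5
G00 X0.00 Y0.00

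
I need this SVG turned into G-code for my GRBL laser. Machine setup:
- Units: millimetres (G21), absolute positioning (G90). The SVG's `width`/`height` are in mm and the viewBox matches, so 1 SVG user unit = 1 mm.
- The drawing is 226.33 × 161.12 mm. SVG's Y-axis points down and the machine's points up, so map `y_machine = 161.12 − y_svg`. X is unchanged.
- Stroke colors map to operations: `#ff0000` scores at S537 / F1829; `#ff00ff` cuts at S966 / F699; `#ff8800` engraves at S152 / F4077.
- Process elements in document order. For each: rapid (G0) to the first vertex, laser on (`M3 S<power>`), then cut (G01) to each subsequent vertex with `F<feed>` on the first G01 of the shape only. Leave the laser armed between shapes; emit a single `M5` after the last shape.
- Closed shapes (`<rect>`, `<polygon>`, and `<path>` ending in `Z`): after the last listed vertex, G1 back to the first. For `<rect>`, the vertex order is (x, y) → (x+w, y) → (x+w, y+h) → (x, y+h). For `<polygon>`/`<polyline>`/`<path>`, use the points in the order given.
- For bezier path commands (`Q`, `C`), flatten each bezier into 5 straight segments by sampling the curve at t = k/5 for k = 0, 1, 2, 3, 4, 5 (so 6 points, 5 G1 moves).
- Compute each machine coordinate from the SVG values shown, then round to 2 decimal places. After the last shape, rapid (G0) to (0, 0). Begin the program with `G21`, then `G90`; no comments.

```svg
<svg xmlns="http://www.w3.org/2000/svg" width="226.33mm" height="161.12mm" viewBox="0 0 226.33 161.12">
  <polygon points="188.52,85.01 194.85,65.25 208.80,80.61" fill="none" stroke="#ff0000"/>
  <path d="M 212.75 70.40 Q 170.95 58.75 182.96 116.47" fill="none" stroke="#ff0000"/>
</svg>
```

G21
G90
G0 X188.52 Y76.11
M3 S537
G01 X194.85 Y95.87 F1829
G01 X208.80 Y80.51
G01 X188.52 Y76.11
G0 X212.75 Y90.72
M3 S537
G01 X198.18 Y92.61 F1829
G01 X187.92 Y88.94
G01 X181.96 Y79.73
G01 X180.31 Y64.96
G01 X182.96 Y44.65
M5
G0 X0.00 Y0.00

viewBox `0 0 226.33 161.12` with mm width/height → 1 unit = 1 mm. Flip: y_m = 161.12 − y_svg.

**Shape 1** — `<polygon>` regular polygon, stroke `#ff0000` → score (S537, F1829). Machine vertices: (188.52,76.11) → (194.85,95.87) → (208.80,80.51) → (188.52,76.11). Closed: final G1 returns to the first vertex.

**Shape 2** — `<path>` quadratic bezier, stroke `#ff0000` → score (S537, F1829). Control points (SVG): P0=(212.75,70.40), P1=(170.95,58.75), P2=(182.96,116.47); sampled at t=k/5. Machine vertices: (212.75,90.72) → (198.18,92.61) → (187.92,88.94) → (181.96,79.73) → (180.31,64.96) → (182.96,44.65). Open path.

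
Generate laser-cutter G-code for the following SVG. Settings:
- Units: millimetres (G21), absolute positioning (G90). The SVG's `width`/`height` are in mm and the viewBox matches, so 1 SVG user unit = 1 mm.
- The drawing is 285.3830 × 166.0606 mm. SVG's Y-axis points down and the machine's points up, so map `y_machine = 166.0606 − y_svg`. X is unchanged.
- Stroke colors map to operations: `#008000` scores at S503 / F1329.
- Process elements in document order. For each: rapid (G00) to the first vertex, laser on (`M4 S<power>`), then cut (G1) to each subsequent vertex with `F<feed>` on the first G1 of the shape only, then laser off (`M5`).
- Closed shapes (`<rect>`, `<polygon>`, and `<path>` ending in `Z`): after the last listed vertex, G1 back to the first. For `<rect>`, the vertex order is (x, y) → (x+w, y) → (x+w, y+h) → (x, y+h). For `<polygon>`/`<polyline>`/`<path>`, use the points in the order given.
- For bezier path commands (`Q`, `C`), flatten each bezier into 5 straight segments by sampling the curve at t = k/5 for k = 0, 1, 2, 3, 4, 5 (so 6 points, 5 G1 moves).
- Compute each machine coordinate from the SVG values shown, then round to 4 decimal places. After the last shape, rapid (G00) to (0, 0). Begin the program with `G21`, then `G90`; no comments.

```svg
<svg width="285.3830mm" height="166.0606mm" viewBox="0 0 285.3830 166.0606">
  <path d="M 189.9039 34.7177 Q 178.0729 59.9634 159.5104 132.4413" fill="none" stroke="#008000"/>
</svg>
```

Since the viewBox matches the mm dimensions, user units are millimetres directly. The only transform is the Y-flip y_m = 166.0606 − y_svg.

Shape 1 is a quadratic bezier drawn with `<path>`. Its stroke #008000 means score at S503, F1329. After flipping Y the toolpath is (189.9039,131.3429) → (184.9022,119.3553) → (179.3621,103.5892) → (173.2834,84.0445) → (166.6661,60.7212) → (159.5104,33.6193).

G21
G90
G00 X189.9039 Y131.3429
M4 S503
G1 X184.9022 Y119.3553 F1329
G1 X179.3621 Y103.5892
G1 X173.2834 Y84.0445
G1 X166.6661 Y60.7212
G1 X159.5104 Y33.6193
M5
G00 X0.0000 Y0.0000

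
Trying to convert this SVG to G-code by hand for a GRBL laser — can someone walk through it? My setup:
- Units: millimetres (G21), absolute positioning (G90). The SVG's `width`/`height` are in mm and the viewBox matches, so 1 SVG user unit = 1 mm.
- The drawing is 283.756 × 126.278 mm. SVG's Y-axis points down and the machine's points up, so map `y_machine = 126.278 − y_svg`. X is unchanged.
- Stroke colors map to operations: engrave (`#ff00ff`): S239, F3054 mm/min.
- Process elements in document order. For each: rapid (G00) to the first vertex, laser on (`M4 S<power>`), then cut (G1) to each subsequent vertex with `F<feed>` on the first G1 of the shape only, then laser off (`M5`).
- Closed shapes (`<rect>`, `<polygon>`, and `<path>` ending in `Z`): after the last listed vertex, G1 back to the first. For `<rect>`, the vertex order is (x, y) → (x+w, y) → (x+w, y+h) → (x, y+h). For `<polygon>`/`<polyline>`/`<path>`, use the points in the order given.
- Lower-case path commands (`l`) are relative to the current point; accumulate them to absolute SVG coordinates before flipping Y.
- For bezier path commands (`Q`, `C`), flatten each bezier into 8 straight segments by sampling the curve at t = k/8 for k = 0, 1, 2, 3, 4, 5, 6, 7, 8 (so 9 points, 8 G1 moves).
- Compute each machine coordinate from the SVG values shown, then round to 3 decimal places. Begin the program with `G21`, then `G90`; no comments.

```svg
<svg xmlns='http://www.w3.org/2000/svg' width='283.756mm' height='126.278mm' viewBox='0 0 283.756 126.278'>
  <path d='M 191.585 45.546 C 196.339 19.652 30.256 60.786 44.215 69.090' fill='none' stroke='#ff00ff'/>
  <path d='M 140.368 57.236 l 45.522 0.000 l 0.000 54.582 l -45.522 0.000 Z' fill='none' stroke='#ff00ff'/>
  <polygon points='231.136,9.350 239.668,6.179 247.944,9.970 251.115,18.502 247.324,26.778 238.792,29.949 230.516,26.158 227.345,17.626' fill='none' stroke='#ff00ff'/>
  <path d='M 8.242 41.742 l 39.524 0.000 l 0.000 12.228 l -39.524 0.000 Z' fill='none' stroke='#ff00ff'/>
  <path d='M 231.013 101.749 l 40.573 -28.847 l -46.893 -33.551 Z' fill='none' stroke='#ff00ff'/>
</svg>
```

1 u = 1 mm; y_m = 126.278 − y.

[1] `<path>` cubic bezier, #ff00ff→engrave S239 F3054: (191.585,80.732) → (186.045,87.495) → (168.601,89.145) → (143.365,86.851) → (114.448,81.784) → (85.963,75.114) → (62.021,68.011) → (46.735,61.646) → (44.215,57.188)

[2] `<path>` rectangle, #ff00ff→engrave S239 F3054: (140.368,69.042) → (185.890,69.042) → (185.890,14.460) → (140.368,14.460) → (140.368,69.042) (closed)

[3] `<polygon>` regular polygon, #ff00ff→engrave S239 F3054: (231.136,116.928) → (239.668,120.099) → (247.944,116.308) → (251.115,107.776) → (247.324,99.500) → (238.792,96.329) → (230.516,100.120) → (227.345,108.652) → (231.136,116.928) (closed)

[4] `<path>` rectangle, #ff00ff→engrave S239 F3054: (8.242,84.536) → (47.766,84.536) → (47.766,72.308) → (8.242,72.308) → (8.242,84.536) (closed)

[5] `<path>` closed polygon, #ff00ff→engrave S239 F3054: (231.013,24.529) → (271.586,53.376) → (224.693,86.927) → (231.013,24.529) (closed)

G21
G90
G00 X191.585 Y80.732
M4 S239
G1 X186.045 Y87.495 F3054
G1 X168.601 Y89.145
G1 X143.365 Y86.851
G1 X114.448 Y81.784
G1 X85.963 Y75.114
G1 X62.021 Y68.011
G1 X46.735 Y61.646
G1 X44.215 Y57.188
M5
G00 X140.368 Y69.042
M4 S239
G1 X185.890 Y69.042 F3054
G1 X185.890 Y14.460
G1 X140.368 Y14.460
G1 X140.368 Y69.042
M5
G00 X231.136 Y116.928
M4 S239
G1 X239.668 Y120.099 F3054
G1 X247.944 Y116.308
G1 X251.115 Y107.776
G1 X247.324 Y99.500
G1 X238.792 Y96.329
G1 X230.516 Y100.120
G1 X227.345 Y108.652
G1 X231.136 Y116.928
M5
G00 X8.242 Y84.536
M4 S239
G1 X47.766 Y84.536 F3054
G1 X47.766 Y72.308
G1 X8.242 Y72.308
G1 X8.242 Y84.536
M5
G00 X231.013 Y24.529
M4 S239
G1 X271.586 Y53.376 F3054
G1 X224.693 Y86.927
G1 X231.013 Y24.529
M5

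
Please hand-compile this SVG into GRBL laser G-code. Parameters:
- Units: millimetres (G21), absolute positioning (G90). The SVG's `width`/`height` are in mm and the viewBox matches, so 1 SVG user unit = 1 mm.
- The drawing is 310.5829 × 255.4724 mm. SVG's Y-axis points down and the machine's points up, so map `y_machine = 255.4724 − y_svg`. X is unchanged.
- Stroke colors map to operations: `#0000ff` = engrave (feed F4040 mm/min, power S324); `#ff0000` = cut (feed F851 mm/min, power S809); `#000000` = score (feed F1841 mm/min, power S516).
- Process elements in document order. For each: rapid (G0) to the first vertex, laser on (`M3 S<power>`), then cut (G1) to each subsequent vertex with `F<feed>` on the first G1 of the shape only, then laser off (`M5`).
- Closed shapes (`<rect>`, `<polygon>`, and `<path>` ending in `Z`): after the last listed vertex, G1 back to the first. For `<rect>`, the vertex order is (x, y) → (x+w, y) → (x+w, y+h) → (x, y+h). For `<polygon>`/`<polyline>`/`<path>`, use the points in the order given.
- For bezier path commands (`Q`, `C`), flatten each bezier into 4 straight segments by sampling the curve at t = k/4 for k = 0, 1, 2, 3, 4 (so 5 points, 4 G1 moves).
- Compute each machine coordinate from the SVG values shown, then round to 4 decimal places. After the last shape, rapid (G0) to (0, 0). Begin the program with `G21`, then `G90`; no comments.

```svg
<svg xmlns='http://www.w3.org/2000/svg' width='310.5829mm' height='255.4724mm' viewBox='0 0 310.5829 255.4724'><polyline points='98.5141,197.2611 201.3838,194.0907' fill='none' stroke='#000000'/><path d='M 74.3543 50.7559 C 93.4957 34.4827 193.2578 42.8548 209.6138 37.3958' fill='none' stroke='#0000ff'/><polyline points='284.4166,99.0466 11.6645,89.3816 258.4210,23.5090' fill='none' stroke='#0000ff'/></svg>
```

Since the viewBox matches the mm dimensions, user units are millimetres directly. The only transform is the Y-flip y_m = 255.4724 − y_svg.

Shape 1 is a line segment drawn with `<polyline>`. Its stroke #000000 means score at S516, F1841. After flipping Y the toolpath is (98.5141,58.2113) → (201.3838,61.3817).

Shape 2 is a cubic bezier drawn with `<path>`. Its stroke #0000ff means engrave at S324, F4040. After flipping Y the toolpath is (74.3543,204.7165) → (101.2638,212.9016) → (143.0286,215.4519) → (184.2711,215.9745) → (209.6138,218.0766).

Shape 3 is a open polyline drawn with `<polyline>`. Its stroke #0000ff means engrave at S324, F4040. After flipping Y the toolpath is (284.4166,156.4258) → (11.6645,166.0908) → (258.4210,231.9634).

G21
G90
G0 X98.5141 Y58.2113
M3 S516
G1 X201.3838 Y61.3817 F1841
M5
G0 X74.3543 Y204.7165
M3 S324
G1 X101.2638 Y212.9016 F4040
G1 X143.0286 Y215.4519
G1 X184.2711 Y215.9745
G1 X209.6138 Y218.0766
M5
G0 X284.4166 Y156.4258
M3 S324
G1 X11.6645 Y166.0908 F4040
G1 X258.4210 Y231.9634
M5
G0 X0.0000 Y0.0000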